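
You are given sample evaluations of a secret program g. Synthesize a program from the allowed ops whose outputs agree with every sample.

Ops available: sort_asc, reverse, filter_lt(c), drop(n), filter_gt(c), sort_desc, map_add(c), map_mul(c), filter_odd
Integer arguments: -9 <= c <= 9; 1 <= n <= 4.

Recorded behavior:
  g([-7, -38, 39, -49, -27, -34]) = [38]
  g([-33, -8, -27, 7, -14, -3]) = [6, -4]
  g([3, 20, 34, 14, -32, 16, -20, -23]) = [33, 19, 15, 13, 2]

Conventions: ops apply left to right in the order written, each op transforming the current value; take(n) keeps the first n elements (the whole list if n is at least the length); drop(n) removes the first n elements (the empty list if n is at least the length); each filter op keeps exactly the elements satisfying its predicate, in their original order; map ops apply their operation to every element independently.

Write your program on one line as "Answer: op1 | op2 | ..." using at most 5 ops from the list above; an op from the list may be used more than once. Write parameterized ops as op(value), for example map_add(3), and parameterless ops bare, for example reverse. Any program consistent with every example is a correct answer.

map_add(-4) | sort_desc | map_add(3) | filter_gt(-8)

Check, running the answer program on each example:
  [-7, -38, 39, -49, -27, -34] -> [-11, -42, 35, -53, -31, -38] -> [35, -11, -31, -38, -42, -53] -> [38, -8, -28, -35, -39, -50] -> [38]
  [-33, -8, -27, 7, -14, -3] -> [-37, -12, -31, 3, -18, -7] -> [3, -7, -12, -18, -31, -37] -> [6, -4, -9, -15, -28, -34] -> [6, -4]
  [3, 20, 34, 14, -32, 16, -20, -23] -> [-1, 16, 30, 10, -36, 12, -24, -27] -> [30, 16, 12, 10, -1, -24, -27, -36] -> [33, 19, 15, 13, 2, -21, -24, -33] -> [33, 19, 15, 13, 2]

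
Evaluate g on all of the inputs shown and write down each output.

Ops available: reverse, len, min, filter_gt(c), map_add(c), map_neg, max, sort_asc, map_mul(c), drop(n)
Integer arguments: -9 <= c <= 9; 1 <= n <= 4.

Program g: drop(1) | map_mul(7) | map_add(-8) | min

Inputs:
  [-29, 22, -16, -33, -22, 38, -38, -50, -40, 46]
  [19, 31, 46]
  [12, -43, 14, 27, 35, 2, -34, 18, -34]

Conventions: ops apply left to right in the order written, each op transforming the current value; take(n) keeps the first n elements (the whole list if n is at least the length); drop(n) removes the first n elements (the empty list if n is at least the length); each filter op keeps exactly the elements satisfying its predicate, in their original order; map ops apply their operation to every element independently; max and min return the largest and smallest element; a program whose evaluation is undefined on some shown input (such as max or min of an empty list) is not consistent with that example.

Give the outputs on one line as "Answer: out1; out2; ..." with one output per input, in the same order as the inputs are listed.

-358; 209; -309

Execution, op by op:
  [-29, 22, -16, -33, -22, 38, -38, -50, -40, 46] -> [22, -16, -33, -22, 38, -38, -50, -40, 46] -> [154, -112, -231, -154, 266, -266, -350, -280, 322] -> [146, -120, -239, -162, 258, -274, -358, -288, 314] -> -358
  [19, 31, 46] -> [31, 46] -> [217, 322] -> [209, 314] -> 209
  [12, -43, 14, 27, 35, 2, -34, 18, -34] -> [-43, 14, 27, 35, 2, -34, 18, -34] -> [-301, 98, 189, 245, 14, -238, 126, -238] -> [-309, 90, 181, 237, 6, -246, 118, -246] -> -309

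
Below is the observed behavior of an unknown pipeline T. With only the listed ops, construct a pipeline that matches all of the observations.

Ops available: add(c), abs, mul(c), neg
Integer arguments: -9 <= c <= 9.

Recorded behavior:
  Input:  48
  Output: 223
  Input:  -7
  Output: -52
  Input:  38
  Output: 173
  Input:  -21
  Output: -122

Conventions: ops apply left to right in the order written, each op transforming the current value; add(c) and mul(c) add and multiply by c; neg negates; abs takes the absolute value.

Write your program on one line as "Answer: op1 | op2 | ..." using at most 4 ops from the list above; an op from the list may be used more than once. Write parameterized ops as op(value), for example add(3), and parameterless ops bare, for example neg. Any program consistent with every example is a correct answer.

mul(5) | add(-9) | add(-8)

Check, running the answer program on each example:
  48 -> 240 -> 231 -> 223
  -7 -> -35 -> -44 -> -52
  38 -> 190 -> 181 -> 173
  -21 -> -105 -> -114 -> -122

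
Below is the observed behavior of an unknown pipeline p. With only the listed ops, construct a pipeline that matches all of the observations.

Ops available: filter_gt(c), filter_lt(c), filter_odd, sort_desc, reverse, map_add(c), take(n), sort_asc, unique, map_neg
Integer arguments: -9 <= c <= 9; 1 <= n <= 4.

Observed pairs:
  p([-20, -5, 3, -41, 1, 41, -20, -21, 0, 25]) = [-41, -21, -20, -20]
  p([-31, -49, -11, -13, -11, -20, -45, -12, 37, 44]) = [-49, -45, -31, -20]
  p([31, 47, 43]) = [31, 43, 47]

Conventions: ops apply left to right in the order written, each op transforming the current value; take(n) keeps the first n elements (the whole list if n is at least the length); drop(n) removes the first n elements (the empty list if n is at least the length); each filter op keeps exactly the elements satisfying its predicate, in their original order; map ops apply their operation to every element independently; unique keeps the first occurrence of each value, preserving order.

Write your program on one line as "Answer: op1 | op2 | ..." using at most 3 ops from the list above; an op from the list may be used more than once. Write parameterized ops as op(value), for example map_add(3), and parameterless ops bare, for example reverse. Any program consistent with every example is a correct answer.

sort_desc | reverse | take(4)

Check, running the answer program on each example:
  [-20, -5, 3, -41, 1, 41, -20, -21, 0, 25] -> [41, 25, 3, 1, 0, -5, -20, -20, -21, -41] -> [-41, -21, -20, -20, -5, 0, 1, 3, 25, 41] -> [-41, -21, -20, -20]
  [-31, -49, -11, -13, -11, -20, -45, -12, 37, 44] -> [44, 37, -11, -11, -12, -13, -20, -31, -45, -49] -> [-49, -45, -31, -20, -13, -12, -11, -11, 37, 44] -> [-49, -45, -31, -20]
  [31, 47, 43] -> [47, 43, 31] -> [31, 43, 47] -> [31, 43, 47]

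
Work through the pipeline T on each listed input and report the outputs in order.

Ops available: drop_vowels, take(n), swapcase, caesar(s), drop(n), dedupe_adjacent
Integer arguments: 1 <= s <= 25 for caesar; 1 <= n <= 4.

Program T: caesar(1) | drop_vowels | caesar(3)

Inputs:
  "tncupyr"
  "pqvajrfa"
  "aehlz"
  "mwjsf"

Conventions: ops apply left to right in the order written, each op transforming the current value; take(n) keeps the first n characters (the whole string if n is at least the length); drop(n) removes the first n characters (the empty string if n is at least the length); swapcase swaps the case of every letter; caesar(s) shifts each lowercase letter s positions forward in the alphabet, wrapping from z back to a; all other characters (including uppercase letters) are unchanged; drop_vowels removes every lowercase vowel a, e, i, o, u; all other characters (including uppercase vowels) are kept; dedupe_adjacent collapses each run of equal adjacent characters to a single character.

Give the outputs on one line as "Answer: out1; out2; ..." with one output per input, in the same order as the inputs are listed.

"gytcv"; "tuzenvje"; "eip"; "qanwj"

Execution, op by op:
  "tncupyr" -> "uodvqzs" -> "dvqzs" -> "gytcv"
  "pqvajrfa" -> "qrwbksgb" -> "qrwbksgb" -> "tuzenvje"
  "aehlz" -> "bfima" -> "bfm" -> "eip"
  "mwjsf" -> "nxktg" -> "nxktg" -> "qanwj"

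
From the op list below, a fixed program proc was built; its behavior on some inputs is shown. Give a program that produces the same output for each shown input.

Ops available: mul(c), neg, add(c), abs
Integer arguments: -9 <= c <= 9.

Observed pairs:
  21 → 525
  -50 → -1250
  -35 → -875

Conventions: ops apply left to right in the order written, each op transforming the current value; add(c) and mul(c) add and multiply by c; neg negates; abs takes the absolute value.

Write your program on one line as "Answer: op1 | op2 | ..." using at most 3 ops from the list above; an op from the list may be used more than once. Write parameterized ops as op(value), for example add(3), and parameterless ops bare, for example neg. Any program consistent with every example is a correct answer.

neg | mul(5) | mul(-5)

Check, running the answer program on each example:
  21 -> -21 -> -105 -> 525
  -50 -> 50 -> 250 -> -1250
  -35 -> 35 -> 175 -> -875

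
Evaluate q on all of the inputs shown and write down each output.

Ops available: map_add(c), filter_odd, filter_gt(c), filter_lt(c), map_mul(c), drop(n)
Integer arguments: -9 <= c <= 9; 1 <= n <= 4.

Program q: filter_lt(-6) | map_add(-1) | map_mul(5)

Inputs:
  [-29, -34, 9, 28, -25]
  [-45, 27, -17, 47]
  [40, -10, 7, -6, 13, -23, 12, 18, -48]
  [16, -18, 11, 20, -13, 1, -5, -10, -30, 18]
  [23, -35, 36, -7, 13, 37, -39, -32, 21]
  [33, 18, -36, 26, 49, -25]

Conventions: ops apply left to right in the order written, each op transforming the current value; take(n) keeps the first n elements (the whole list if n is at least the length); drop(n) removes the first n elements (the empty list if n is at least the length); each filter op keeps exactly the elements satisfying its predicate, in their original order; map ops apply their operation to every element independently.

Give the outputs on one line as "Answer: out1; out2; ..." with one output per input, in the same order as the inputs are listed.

Execution, op by op:
  [-29, -34, 9, 28, -25] -> [-29, -34, -25] -> [-30, -35, -26] -> [-150, -175, -130]
  [-45, 27, -17, 47] -> [-45, -17] -> [-46, -18] -> [-230, -90]
  [40, -10, 7, -6, 13, -23, 12, 18, -48] -> [-10, -23, -48] -> [-11, -24, -49] -> [-55, -120, -245]
  [16, -18, 11, 20, -13, 1, -5, -10, -30, 18] -> [-18, -13, -10, -30] -> [-19, -14, -11, -31] -> [-95, -70, -55, -155]
  [23, -35, 36, -7, 13, 37, -39, -32, 21] -> [-35, -7, -39, -32] -> [-36, -8, -40, -33] -> [-180, -40, -200, -165]
  [33, 18, -36, 26, 49, -25] -> [-36, -25] -> [-37, -26] -> [-185, -130]

[-150, -175, -130]; [-230, -90]; [-55, -120, -245]; [-95, -70, -55, -155]; [-180, -40, -200, -165]; [-185, -130]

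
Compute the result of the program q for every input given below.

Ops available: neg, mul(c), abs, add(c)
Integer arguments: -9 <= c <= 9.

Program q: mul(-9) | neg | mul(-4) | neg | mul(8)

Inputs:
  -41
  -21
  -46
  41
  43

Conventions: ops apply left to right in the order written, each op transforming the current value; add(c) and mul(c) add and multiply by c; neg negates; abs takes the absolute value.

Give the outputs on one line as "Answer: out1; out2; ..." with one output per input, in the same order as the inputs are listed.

Execution, op by op:
  -41 -> 369 -> -369 -> 1476 -> -1476 -> -11808
  -21 -> 189 -> -189 -> 756 -> -756 -> -6048
  -46 -> 414 -> -414 -> 1656 -> -1656 -> -13248
  41 -> -369 -> 369 -> -1476 -> 1476 -> 11808
  43 -> -387 -> 387 -> -1548 -> 1548 -> 12384

-11808; -6048; -13248; 11808; 12384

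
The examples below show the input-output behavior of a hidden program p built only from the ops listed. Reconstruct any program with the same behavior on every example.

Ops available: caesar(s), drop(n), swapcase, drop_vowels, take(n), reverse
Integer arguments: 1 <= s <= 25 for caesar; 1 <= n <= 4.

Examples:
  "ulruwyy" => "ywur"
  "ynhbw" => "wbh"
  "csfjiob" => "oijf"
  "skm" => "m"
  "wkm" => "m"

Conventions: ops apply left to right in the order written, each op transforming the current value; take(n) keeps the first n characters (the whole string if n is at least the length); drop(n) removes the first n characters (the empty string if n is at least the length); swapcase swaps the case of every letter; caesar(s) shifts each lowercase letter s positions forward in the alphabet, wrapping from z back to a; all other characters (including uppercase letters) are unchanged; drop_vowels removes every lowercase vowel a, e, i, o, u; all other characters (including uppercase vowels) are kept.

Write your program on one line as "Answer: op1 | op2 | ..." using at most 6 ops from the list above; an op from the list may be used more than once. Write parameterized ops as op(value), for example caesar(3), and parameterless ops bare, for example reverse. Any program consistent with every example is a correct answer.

drop(2) | swapcase | take(4) | reverse | swapcase

Check, running the answer program on each example:
  "ulruwyy" -> "ruwyy" -> "RUWYY" -> "RUWY" -> "YWUR" -> "ywur"
  "ynhbw" -> "hbw" -> "HBW" -> "HBW" -> "WBH" -> "wbh"
  "csfjiob" -> "fjiob" -> "FJIOB" -> "FJIO" -> "OIJF" -> "oijf"
  "skm" -> "m" -> "M" -> "M" -> "M" -> "m"
  "wkm" -> "m" -> "M" -> "M" -> "M" -> "m"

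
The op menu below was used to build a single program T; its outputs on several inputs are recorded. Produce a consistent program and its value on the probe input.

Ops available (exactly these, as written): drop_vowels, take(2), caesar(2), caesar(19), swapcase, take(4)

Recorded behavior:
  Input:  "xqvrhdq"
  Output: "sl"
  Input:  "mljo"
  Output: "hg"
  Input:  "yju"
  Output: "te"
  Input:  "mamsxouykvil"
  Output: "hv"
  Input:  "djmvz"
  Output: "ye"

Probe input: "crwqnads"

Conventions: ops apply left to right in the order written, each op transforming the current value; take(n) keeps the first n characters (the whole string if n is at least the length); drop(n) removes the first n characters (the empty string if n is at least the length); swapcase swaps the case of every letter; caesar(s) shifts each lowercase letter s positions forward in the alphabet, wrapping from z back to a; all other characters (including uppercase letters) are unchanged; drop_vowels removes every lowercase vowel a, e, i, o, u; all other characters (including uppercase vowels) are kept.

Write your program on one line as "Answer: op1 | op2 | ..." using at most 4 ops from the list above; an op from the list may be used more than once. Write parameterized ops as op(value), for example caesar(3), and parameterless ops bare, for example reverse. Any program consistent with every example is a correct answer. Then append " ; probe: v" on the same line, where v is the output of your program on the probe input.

take(2) | caesar(19) | caesar(2) ; probe: "xm"

Check, running the answer program on each example:
  "xqvrhdq" -> "xq" -> "qj" -> "sl"
  "mljo" -> "ml" -> "fe" -> "hg"
  "yju" -> "yj" -> "rc" -> "te"
  "mamsxouykvil" -> "ma" -> "ft" -> "hv"
  "djmvz" -> "dj" -> "wc" -> "ye"
  probe: "crwqnads" -> "cr" -> "vk" -> "xm"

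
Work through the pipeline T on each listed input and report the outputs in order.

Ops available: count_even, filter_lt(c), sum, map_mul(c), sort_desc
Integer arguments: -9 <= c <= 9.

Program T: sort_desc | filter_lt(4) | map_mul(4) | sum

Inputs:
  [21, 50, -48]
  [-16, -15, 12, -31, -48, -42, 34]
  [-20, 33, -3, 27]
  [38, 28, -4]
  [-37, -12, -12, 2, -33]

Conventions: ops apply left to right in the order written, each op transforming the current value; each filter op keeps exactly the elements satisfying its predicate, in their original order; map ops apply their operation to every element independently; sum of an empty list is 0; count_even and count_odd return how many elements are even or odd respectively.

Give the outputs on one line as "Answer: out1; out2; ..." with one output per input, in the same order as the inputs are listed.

-192; -608; -92; -16; -368

Execution, op by op:
  [21, 50, -48] -> [50, 21, -48] -> [-48] -> [-192] -> -192
  [-16, -15, 12, -31, -48, -42, 34] -> [34, 12, -15, -16, -31, -42, -48] -> [-15, -16, -31, -42, -48] -> [-60, -64, -124, -168, -192] -> -608
  [-20, 33, -3, 27] -> [33, 27, -3, -20] -> [-3, -20] -> [-12, -80] -> -92
  [38, 28, -4] -> [38, 28, -4] -> [-4] -> [-16] -> -16
  [-37, -12, -12, 2, -33] -> [2, -12, -12, -33, -37] -> [2, -12, -12, -33, -37] -> [8, -48, -48, -132, -148] -> -368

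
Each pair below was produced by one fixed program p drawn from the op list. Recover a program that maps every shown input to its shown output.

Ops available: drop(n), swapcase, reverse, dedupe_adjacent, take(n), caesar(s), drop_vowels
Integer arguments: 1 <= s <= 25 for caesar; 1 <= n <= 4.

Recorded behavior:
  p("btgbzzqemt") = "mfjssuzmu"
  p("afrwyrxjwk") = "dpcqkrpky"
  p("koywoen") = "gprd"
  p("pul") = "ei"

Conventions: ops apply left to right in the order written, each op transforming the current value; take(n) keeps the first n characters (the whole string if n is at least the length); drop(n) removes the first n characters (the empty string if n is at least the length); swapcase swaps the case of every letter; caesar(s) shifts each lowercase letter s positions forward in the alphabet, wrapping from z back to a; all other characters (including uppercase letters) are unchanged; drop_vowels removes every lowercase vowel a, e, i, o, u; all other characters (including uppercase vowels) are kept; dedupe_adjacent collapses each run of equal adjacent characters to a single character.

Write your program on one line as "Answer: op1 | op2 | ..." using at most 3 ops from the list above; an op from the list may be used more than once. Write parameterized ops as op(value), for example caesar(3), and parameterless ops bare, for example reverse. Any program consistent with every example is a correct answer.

drop_vowels | caesar(19) | reverse

Check, running the answer program on each example:
  "btgbzzqemt" -> "btgbzzqmt" -> "umzussjfm" -> "mfjssuzmu"
  "afrwyrxjwk" -> "frwyrxjwk" -> "ykprkqcpd" -> "dpcqkrpky"
  "koywoen" -> "kywn" -> "drpg" -> "gprd"
  "pul" -> "pl" -> "ie" -> "ei"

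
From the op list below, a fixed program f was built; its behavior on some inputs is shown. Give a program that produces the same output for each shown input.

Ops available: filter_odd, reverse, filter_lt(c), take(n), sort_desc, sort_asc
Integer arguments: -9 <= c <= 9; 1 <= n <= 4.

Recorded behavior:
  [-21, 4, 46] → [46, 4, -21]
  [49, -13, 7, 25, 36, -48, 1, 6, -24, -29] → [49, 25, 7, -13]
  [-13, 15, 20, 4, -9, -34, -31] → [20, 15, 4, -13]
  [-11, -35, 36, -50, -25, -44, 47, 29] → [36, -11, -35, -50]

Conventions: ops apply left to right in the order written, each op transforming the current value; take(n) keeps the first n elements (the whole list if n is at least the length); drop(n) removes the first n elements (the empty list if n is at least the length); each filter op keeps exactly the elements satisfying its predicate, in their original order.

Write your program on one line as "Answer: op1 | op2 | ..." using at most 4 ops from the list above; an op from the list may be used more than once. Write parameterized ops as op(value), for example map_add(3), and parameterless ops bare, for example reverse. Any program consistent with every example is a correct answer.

take(4) | sort_asc | sort_desc

Check, running the answer program on each example:
  [-21, 4, 46] -> [-21, 4, 46] -> [-21, 4, 46] -> [46, 4, -21]
  [49, -13, 7, 25, 36, -48, 1, 6, -24, -29] -> [49, -13, 7, 25] -> [-13, 7, 25, 49] -> [49, 25, 7, -13]
  [-13, 15, 20, 4, -9, -34, -31] -> [-13, 15, 20, 4] -> [-13, 4, 15, 20] -> [20, 15, 4, -13]
  [-11, -35, 36, -50, -25, -44, 47, 29] -> [-11, -35, 36, -50] -> [-50, -35, -11, 36] -> [36, -11, -35, -50]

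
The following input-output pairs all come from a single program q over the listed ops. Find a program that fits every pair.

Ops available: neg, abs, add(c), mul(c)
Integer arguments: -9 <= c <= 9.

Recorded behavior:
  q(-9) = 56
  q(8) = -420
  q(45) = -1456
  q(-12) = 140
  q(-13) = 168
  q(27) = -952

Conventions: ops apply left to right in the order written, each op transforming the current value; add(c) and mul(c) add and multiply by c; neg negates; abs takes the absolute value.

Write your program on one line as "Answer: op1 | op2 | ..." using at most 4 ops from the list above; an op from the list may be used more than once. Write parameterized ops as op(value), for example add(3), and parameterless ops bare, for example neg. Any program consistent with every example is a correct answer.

add(7) | mul(-4) | mul(7)

Check, running the answer program on each example:
  -9 -> -2 -> 8 -> 56
  8 -> 15 -> -60 -> -420
  45 -> 52 -> -208 -> -1456
  -12 -> -5 -> 20 -> 140
  -13 -> -6 -> 24 -> 168
  27 -> 34 -> -136 -> -952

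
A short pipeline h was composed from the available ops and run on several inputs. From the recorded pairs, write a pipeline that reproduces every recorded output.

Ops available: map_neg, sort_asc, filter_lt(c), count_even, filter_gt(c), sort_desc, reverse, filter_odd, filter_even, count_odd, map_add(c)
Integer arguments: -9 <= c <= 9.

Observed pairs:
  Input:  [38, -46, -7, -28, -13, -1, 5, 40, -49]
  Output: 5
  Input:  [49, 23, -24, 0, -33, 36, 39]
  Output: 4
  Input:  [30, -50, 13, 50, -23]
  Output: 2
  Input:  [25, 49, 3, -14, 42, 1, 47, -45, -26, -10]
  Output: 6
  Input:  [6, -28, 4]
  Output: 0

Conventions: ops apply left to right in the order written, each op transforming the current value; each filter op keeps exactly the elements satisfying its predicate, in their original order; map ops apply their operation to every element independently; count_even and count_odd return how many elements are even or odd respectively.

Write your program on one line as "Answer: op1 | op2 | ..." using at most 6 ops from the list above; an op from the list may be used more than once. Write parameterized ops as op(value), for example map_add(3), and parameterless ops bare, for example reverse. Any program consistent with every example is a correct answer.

map_add(9) | filter_even | sort_asc | map_neg | count_even

Check, running the answer program on each example:
  [38, -46, -7, -28, -13, -1, 5, 40, -49] -> [47, -37, 2, -19, -4, 8, 14, 49, -40] -> [2, -4, 8, 14, -40] -> [-40, -4, 2, 8, 14] -> [40, 4, -2, -8, -14] -> 5
  [49, 23, -24, 0, -33, 36, 39] -> [58, 32, -15, 9, -24, 45, 48] -> [58, 32, -24, 48] -> [-24, 32, 48, 58] -> [24, -32, -48, -58] -> 4
  [30, -50, 13, 50, -23] -> [39, -41, 22, 59, -14] -> [22, -14] -> [-14, 22] -> [14, -22] -> 2
  [25, 49, 3, -14, 42, 1, 47, -45, -26, -10] -> [34, 58, 12, -5, 51, 10, 56, -36, -17, -1] -> [34, 58, 12, 10, 56, -36] -> [-36, 10, 12, 34, 56, 58] -> [36, -10, -12, -34, -56, -58] -> 6
  [6, -28, 4] -> [15, -19, 13] -> [] -> [] -> [] -> 0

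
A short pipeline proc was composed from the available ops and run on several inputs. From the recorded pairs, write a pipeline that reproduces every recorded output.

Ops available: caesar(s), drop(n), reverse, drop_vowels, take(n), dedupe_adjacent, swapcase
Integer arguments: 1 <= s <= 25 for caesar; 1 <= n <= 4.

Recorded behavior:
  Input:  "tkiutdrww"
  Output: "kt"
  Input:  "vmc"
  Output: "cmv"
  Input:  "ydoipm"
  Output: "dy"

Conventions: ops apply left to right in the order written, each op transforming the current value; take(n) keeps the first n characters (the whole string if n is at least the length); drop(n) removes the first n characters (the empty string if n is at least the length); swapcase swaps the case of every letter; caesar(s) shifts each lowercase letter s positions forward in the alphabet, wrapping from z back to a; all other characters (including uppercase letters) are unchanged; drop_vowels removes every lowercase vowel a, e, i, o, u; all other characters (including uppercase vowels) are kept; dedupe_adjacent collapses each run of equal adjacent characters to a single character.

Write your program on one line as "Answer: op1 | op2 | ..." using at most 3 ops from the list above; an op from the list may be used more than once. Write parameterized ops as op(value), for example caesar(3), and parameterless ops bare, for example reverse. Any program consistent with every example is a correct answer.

take(4) | reverse | drop_vowels

Check, running the answer program on each example:
  "tkiutdrww" -> "tkiu" -> "uikt" -> "kt"
  "vmc" -> "vmc" -> "cmv" -> "cmv"
  "ydoipm" -> "ydoi" -> "iody" -> "dy"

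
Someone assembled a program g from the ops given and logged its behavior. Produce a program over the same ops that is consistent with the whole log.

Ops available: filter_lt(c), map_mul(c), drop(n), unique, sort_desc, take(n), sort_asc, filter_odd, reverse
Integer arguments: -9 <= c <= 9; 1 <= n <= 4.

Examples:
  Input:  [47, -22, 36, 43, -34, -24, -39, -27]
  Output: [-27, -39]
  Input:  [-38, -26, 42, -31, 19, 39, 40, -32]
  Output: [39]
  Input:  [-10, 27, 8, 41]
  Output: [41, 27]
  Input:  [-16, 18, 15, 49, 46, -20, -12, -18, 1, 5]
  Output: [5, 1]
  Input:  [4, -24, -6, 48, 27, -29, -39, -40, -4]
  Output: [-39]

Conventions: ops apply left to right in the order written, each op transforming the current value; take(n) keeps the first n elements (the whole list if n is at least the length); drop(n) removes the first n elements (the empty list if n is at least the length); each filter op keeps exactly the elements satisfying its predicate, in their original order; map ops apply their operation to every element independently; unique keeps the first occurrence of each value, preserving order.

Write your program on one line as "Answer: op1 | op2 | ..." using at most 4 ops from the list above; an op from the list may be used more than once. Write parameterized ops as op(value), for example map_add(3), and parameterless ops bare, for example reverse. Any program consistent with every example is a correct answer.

reverse | take(3) | filter_odd

Check, running the answer program on each example:
  [47, -22, 36, 43, -34, -24, -39, -27] -> [-27, -39, -24, -34, 43, 36, -22, 47] -> [-27, -39, -24] -> [-27, -39]
  [-38, -26, 42, -31, 19, 39, 40, -32] -> [-32, 40, 39, 19, -31, 42, -26, -38] -> [-32, 40, 39] -> [39]
  [-10, 27, 8, 41] -> [41, 8, 27, -10] -> [41, 8, 27] -> [41, 27]
  [-16, 18, 15, 49, 46, -20, -12, -18, 1, 5] -> [5, 1, -18, -12, -20, 46, 49, 15, 18, -16] -> [5, 1, -18] -> [5, 1]
  [4, -24, -6, 48, 27, -29, -39, -40, -4] -> [-4, -40, -39, -29, 27, 48, -6, -24, 4] -> [-4, -40, -39] -> [-39]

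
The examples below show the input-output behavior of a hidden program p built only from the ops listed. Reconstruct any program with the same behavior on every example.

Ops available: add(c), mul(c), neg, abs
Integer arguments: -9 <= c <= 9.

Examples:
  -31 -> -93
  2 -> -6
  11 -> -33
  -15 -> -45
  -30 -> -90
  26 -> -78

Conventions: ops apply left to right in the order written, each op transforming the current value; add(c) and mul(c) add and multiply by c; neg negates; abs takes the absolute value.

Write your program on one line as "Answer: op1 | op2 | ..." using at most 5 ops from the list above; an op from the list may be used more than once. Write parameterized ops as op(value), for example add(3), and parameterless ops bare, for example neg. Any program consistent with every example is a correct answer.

mul(-1) | abs | mul(3) | neg

Check, running the answer program on each example:
  -31 -> 31 -> 31 -> 93 -> -93
  2 -> -2 -> 2 -> 6 -> -6
  11 -> -11 -> 11 -> 33 -> -33
  -15 -> 15 -> 15 -> 45 -> -45
  -30 -> 30 -> 30 -> 90 -> -90
  26 -> -26 -> 26 -> 78 -> -78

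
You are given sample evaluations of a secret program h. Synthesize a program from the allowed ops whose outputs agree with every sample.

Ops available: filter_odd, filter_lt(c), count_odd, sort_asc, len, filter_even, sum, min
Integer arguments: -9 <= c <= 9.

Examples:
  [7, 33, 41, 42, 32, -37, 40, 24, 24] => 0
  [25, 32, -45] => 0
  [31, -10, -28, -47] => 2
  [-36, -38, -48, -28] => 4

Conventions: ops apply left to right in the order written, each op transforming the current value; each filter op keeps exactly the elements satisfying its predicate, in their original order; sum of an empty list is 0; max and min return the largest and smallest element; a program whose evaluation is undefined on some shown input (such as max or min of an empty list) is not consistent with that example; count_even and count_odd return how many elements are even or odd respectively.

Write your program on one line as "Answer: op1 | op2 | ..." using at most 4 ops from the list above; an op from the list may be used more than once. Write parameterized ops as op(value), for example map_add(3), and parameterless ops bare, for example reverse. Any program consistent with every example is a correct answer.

filter_even | filter_lt(-7) | len

Check, running the answer program on each example:
  [7, 33, 41, 42, 32, -37, 40, 24, 24] -> [42, 32, 40, 24, 24] -> [] -> 0
  [25, 32, -45] -> [32] -> [] -> 0
  [31, -10, -28, -47] -> [-10, -28] -> [-10, -28] -> 2
  [-36, -38, -48, -28] -> [-36, -38, -48, -28] -> [-36, -38, -48, -28] -> 4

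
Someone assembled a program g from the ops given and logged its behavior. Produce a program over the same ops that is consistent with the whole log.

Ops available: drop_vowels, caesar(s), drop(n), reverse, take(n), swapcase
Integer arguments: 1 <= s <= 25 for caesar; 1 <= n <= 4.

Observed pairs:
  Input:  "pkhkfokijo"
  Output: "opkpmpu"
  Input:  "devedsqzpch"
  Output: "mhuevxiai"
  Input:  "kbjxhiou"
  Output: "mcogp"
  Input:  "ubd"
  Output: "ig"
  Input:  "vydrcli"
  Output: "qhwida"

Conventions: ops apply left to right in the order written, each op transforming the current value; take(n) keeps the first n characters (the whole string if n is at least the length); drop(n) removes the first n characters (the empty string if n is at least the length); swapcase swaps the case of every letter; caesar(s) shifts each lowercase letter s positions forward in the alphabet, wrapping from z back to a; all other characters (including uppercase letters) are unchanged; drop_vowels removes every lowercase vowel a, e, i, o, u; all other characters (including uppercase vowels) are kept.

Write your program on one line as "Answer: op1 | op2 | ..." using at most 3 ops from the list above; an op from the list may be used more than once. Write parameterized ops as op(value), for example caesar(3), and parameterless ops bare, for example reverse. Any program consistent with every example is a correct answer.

drop_vowels | caesar(5) | reverse

Check, running the answer program on each example:
  "pkhkfokijo" -> "pkhkfkj" -> "upmpkpo" -> "opkpmpu"
  "devedsqzpch" -> "dvdsqzpch" -> "iaixveuhm" -> "mhuevxiai"
  "kbjxhiou" -> "kbjxh" -> "pgocm" -> "mcogp"
  "ubd" -> "bd" -> "gi" -> "ig"
  "vydrcli" -> "vydrcl" -> "adiwhq" -> "qhwida"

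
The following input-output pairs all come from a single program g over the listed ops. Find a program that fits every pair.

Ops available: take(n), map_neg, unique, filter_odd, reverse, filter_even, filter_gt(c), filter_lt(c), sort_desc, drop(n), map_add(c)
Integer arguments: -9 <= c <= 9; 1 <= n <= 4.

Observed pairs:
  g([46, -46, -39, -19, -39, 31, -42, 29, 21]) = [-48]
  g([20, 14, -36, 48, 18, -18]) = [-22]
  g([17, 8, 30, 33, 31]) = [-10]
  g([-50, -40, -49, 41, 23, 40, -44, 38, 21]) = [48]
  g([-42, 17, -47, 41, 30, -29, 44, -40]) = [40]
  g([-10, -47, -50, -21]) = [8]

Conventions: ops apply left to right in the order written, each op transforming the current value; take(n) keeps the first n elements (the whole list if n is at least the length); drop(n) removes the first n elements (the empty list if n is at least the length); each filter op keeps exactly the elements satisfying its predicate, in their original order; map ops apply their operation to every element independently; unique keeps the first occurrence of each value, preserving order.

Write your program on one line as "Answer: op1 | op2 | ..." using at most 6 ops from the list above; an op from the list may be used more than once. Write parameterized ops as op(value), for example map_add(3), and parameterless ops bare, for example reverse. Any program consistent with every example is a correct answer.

map_add(2) | filter_even | take(3) | take(1) | map_neg

Check, running the answer program on each example:
  [46, -46, -39, -19, -39, 31, -42, 29, 21] -> [48, -44, -37, -17, -37, 33, -40, 31, 23] -> [48, -44, -40] -> [48, -44, -40] -> [48] -> [-48]
  [20, 14, -36, 48, 18, -18] -> [22, 16, -34, 50, 20, -16] -> [22, 16, -34, 50, 20, -16] -> [22, 16, -34] -> [22] -> [-22]
  [17, 8, 30, 33, 31] -> [19, 10, 32, 35, 33] -> [10, 32] -> [10, 32] -> [10] -> [-10]
  [-50, -40, -49, 41, 23, 40, -44, 38, 21] -> [-48, -38, -47, 43, 25, 42, -42, 40, 23] -> [-48, -38, 42, -42, 40] -> [-48, -38, 42] -> [-48] -> [48]
  [-42, 17, -47, 41, 30, -29, 44, -40] -> [-40, 19, -45, 43, 32, -27, 46, -38] -> [-40, 32, 46, -38] -> [-40, 32, 46] -> [-40] -> [40]
  [-10, -47, -50, -21] -> [-8, -45, -48, -19] -> [-8, -48] -> [-8, -48] -> [-8] -> [8]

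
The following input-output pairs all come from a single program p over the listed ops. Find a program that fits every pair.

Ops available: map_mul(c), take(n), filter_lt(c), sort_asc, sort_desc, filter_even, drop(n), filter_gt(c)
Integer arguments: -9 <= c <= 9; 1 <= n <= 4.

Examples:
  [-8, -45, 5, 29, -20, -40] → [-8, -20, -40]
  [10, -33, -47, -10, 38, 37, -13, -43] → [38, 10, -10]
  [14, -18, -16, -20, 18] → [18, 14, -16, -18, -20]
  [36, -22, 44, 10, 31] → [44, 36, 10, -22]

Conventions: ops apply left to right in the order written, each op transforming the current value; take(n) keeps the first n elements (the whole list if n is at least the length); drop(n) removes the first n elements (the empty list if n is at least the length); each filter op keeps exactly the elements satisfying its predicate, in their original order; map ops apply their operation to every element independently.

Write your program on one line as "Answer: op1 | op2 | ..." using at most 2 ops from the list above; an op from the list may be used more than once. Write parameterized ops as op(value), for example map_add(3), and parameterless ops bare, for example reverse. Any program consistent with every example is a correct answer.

sort_desc | filter_even

Check, running the answer program on each example:
  [-8, -45, 5, 29, -20, -40] -> [29, 5, -8, -20, -40, -45] -> [-8, -20, -40]
  [10, -33, -47, -10, 38, 37, -13, -43] -> [38, 37, 10, -10, -13, -33, -43, -47] -> [38, 10, -10]
  [14, -18, -16, -20, 18] -> [18, 14, -16, -18, -20] -> [18, 14, -16, -18, -20]
  [36, -22, 44, 10, 31] -> [44, 36, 31, 10, -22] -> [44, 36, 10, -22]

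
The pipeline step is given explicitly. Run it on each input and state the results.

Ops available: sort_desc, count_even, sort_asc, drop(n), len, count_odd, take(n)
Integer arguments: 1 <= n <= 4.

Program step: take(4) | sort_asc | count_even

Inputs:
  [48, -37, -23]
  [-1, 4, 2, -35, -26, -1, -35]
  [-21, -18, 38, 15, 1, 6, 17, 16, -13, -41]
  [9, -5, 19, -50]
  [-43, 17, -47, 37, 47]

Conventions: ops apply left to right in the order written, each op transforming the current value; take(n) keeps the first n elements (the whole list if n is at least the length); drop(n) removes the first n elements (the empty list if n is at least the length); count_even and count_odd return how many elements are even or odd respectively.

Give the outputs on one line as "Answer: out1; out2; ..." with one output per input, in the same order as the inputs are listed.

Execution, op by op:
  [48, -37, -23] -> [48, -37, -23] -> [-37, -23, 48] -> 1
  [-1, 4, 2, -35, -26, -1, -35] -> [-1, 4, 2, -35] -> [-35, -1, 2, 4] -> 2
  [-21, -18, 38, 15, 1, 6, 17, 16, -13, -41] -> [-21, -18, 38, 15] -> [-21, -18, 15, 38] -> 2
  [9, -5, 19, -50] -> [9, -5, 19, -50] -> [-50, -5, 9, 19] -> 1
  [-43, 17, -47, 37, 47] -> [-43, 17, -47, 37] -> [-47, -43, 17, 37] -> 0

1; 2; 2; 1; 0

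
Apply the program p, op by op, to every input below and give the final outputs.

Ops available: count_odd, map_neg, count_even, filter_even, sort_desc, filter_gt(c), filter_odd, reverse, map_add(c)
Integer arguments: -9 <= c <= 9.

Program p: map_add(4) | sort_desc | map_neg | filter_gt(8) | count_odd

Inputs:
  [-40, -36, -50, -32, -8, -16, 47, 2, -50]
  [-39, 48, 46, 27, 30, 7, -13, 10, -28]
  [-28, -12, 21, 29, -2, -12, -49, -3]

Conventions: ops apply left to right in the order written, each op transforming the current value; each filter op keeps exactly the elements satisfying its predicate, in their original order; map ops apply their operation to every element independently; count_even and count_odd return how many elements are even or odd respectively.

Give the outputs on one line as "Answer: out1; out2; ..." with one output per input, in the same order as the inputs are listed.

Execution, op by op:
  [-40, -36, -50, -32, -8, -16, 47, 2, -50] -> [-36, -32, -46, -28, -4, -12, 51, 6, -46] -> [51, 6, -4, -12, -28, -32, -36, -46, -46] -> [-51, -6, 4, 12, 28, 32, 36, 46, 46] -> [12, 28, 32, 36, 46, 46] -> 0
  [-39, 48, 46, 27, 30, 7, -13, 10, -28] -> [-35, 52, 50, 31, 34, 11, -9, 14, -24] -> [52, 50, 34, 31, 14, 11, -9, -24, -35] -> [-52, -50, -34, -31, -14, -11, 9, 24, 35] -> [9, 24, 35] -> 2
  [-28, -12, 21, 29, -2, -12, -49, -3] -> [-24, -8, 25, 33, 2, -8, -45, 1] -> [33, 25, 2, 1, -8, -8, -24, -45] -> [-33, -25, -2, -1, 8, 8, 24, 45] -> [24, 45] -> 1

0; 2; 1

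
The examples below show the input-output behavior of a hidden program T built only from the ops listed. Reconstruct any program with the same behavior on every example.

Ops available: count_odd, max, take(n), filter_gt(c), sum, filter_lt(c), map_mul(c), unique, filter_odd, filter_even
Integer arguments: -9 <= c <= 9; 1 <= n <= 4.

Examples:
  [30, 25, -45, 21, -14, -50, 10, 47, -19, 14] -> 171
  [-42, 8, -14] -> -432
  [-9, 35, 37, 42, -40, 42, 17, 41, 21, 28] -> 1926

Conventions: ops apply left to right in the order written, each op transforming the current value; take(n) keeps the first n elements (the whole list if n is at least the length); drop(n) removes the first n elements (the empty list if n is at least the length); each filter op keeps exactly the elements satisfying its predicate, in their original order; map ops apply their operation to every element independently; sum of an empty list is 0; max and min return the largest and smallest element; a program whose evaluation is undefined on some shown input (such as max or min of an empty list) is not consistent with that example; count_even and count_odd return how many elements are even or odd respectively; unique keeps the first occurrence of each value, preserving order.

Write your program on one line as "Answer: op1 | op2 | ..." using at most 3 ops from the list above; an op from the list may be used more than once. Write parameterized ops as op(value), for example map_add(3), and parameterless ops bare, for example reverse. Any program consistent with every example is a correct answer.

map_mul(9) | sum

Check, running the answer program on each example:
  [30, 25, -45, 21, -14, -50, 10, 47, -19, 14] -> [270, 225, -405, 189, -126, -450, 90, 423, -171, 126] -> 171
  [-42, 8, -14] -> [-378, 72, -126] -> -432
  [-9, 35, 37, 42, -40, 42, 17, 41, 21, 28] -> [-81, 315, 333, 378, -360, 378, 153, 369, 189, 252] -> 1926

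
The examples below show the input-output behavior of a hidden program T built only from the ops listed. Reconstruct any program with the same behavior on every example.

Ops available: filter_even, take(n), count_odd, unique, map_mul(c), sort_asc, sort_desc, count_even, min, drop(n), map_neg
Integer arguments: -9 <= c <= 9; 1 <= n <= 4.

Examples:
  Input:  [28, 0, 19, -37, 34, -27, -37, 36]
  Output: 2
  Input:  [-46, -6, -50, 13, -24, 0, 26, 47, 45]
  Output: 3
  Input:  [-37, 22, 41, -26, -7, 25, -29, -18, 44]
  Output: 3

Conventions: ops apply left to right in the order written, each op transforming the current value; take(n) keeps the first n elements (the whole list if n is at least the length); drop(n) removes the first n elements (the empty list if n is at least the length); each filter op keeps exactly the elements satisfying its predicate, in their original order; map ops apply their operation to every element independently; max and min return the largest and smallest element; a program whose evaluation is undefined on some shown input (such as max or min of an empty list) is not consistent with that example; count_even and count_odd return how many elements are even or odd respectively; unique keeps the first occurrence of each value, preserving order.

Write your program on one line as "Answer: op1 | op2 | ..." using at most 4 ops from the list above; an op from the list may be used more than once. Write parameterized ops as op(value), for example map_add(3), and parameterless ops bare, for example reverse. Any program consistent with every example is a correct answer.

drop(3) | sort_desc | count_even

Check, running the answer program on each example:
  [28, 0, 19, -37, 34, -27, -37, 36] -> [-37, 34, -27, -37, 36] -> [36, 34, -27, -37, -37] -> 2
  [-46, -6, -50, 13, -24, 0, 26, 47, 45] -> [13, -24, 0, 26, 47, 45] -> [47, 45, 26, 13, 0, -24] -> 3
  [-37, 22, 41, -26, -7, 25, -29, -18, 44] -> [-26, -7, 25, -29, -18, 44] -> [44, 25, -7, -18, -26, -29] -> 3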